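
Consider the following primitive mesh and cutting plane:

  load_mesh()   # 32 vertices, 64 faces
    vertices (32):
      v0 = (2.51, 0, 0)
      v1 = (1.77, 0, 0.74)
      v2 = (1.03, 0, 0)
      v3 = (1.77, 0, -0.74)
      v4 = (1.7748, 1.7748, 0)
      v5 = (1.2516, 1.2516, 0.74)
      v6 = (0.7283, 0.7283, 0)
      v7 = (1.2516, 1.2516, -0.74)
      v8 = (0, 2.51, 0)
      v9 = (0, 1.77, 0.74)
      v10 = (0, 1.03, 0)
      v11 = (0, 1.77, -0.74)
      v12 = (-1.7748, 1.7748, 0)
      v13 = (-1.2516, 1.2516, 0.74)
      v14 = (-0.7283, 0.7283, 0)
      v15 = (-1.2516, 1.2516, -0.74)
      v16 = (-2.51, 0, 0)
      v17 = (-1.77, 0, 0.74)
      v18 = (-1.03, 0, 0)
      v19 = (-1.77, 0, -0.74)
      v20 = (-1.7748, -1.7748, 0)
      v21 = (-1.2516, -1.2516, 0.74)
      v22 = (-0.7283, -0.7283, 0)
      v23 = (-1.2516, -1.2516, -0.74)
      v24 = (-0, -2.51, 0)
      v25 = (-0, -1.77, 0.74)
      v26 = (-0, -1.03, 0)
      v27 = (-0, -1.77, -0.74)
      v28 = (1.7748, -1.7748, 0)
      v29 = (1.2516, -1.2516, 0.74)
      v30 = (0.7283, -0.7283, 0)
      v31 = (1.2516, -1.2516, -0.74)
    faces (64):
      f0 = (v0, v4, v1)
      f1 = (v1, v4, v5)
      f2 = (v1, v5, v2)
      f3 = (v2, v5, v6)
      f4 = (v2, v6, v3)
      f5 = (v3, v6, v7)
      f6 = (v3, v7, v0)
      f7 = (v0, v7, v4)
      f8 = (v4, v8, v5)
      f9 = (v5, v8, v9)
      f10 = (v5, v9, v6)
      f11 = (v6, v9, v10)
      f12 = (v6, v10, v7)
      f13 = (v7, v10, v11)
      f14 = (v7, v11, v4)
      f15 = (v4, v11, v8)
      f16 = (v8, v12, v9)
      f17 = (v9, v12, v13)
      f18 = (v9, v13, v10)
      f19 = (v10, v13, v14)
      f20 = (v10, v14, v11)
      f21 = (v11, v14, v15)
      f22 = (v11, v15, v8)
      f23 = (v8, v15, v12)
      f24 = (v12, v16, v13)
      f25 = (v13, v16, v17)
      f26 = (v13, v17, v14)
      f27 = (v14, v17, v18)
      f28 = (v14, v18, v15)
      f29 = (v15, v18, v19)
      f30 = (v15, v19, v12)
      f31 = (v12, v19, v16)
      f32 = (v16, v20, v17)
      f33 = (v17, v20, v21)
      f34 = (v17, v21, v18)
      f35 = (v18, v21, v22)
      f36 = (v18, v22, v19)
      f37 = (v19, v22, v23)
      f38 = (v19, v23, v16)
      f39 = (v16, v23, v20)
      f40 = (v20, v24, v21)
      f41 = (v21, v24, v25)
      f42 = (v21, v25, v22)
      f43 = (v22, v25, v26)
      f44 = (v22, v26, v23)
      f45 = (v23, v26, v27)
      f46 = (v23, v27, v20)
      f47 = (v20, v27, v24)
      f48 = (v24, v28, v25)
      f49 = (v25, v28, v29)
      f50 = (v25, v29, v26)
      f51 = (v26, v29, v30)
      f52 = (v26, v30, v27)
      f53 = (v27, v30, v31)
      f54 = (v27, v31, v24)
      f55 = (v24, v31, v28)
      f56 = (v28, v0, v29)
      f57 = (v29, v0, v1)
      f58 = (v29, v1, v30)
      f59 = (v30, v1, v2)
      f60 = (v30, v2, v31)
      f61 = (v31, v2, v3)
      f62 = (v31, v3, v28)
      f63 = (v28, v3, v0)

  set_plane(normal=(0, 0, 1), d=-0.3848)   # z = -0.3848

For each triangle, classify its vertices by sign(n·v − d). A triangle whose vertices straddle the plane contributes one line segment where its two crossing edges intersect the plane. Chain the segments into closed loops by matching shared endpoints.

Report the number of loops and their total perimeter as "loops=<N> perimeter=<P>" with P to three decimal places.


Straddling triangles (32 of 64):
  (v2,v6,v3) [++-] → (1.26998, 0.349584, -0.3848)–(1.4148, 0, -0.3848)  len=0.3784
  (v3,v6,v7) [-+-] → (1.26998, 0.349584, -0.3848)–(1.00042, 1.00042, -0.3848)  len=0.7044
  (v3,v7,v0) [--+] → (1.85563, 0.650832, -0.3848)–(2.1252, 0, -0.3848)  len=0.7044
  (v0,v7,v4) [+-+] → (1.85563, 0.650832, -0.3848)–(1.50274, 1.50274, -0.3848)  len=0.9221
  (v6,v10,v7) [++-] → (0.650832, 1.14523, -0.3848)–(1.00042, 1.00042, -0.3848)  len=0.3784
  (v7,v10,v11) [-+-] → (0.650832, 1.14523, -0.3848)–(0, 1.4148, -0.3848)  len=0.7044
  (v7,v11,v4) [--+] → (0.851904, 1.7723, -0.3848)–(1.50274, 1.50274, -0.3848)  len=0.7044
  (v4,v11,v8) [+-+] → (0.851904, 1.7723, -0.3848)–(0, 2.1252, -0.3848)  len=0.9221
  (v10,v14,v11) [++-] → (-0.349584, 1.26998, -0.3848)–(0, 1.4148, -0.3848)  len=0.3784
  (v11,v14,v15) [-+-] → (-0.349584, 1.26998, -0.3848)–(-1.00042, 1.00042, -0.3848)  len=0.7044
  (v11,v15,v8) [--+] → (-0.650832, 1.85563, -0.3848)–(0, 2.1252, -0.3848)  len=0.7044
  (v8,v15,v12) [+-+] → (-0.650832, 1.85563, -0.3848)–(-1.50274, 1.50274, -0.3848)  len=0.9221
  (v14,v18,v15) [++-] → (-1.14523, 0.650832, -0.3848)–(-1.00042, 1.00042, -0.3848)  len=0.3784
  (v15,v18,v19) [-+-] → (-1.14523, 0.650832, -0.3848)–(-1.4148, 0, -0.3848)  len=0.7044
  (v15,v19,v12) [--+] → (-1.7723, 0.851904, -0.3848)–(-1.50274, 1.50274, -0.3848)  len=0.7044
  (v12,v19,v16) [+-+] → (-1.7723, 0.851904, -0.3848)–(-2.1252, 0, -0.3848)  len=0.9221
  (v18,v22,v19) [++-] → (-1.26998, -0.349584, -0.3848)–(-1.4148, 0, -0.3848)  len=0.3784
  (v19,v22,v23) [-+-] → (-1.26998, -0.349584, -0.3848)–(-1.00042, -1.00042, -0.3848)  len=0.7044
  (v19,v23,v16) [--+] → (-1.85563, -0.650832, -0.3848)–(-2.1252, 0, -0.3848)  len=0.7044
  (v16,v23,v20) [+-+] → (-1.85563, -0.650832, -0.3848)–(-1.50274, -1.50274, -0.3848)  len=0.9221
  (v22,v26,v23) [++-] → (-0.650832, -1.14523, -0.3848)–(-1.00042, -1.00042, -0.3848)  len=0.3784
  (v23,v26,v27) [-+-] → (-0.650832, -1.14523, -0.3848)–(0, -1.4148, -0.3848)  len=0.7044
  (v23,v27,v20) [--+] → (-0.851904, -1.7723, -0.3848)–(-1.50274, -1.50274, -0.3848)  len=0.7044
  (v20,v27,v24) [+-+] → (-0.851904, -1.7723, -0.3848)–(0, -2.1252, -0.3848)  len=0.9221
  (v26,v30,v27) [++-] → (0.349584, -1.26998, -0.3848)–(0, -1.4148, -0.3848)  len=0.3784
  (v27,v30,v31) [-+-] → (0.349584, -1.26998, -0.3848)–(1.00042, -1.00042, -0.3848)  len=0.7044
  (v27,v31,v24) [--+] → (0.650832, -1.85563, -0.3848)–(0, -2.1252, -0.3848)  len=0.7044
  (v24,v31,v28) [+-+] → (0.650832, -1.85563, -0.3848)–(1.50274, -1.50274, -0.3848)  len=0.9221
  (v30,v2,v31) [++-] → (1.14523, -0.650832, -0.3848)–(1.00042, -1.00042, -0.3848)  len=0.3784
  (v31,v2,v3) [-+-] → (1.14523, -0.650832, -0.3848)–(1.4148, 0, -0.3848)  len=0.7044
  (v31,v3,v28) [--+] → (1.7723, -0.851904, -0.3848)–(1.50274, -1.50274, -0.3848)  len=0.7044
  (v28,v3,v0) [+-+] → (1.7723, -0.851904, -0.3848)–(2.1252, 0, -0.3848)  len=0.9221

Chained into 2 loop(s):
  loop 1: 16 segments, perimeter = 8.6627
  loop 2: 16 segments, perimeter = 13.0124
Total perimeter = 21.675

loops=2 perimeter=21.675


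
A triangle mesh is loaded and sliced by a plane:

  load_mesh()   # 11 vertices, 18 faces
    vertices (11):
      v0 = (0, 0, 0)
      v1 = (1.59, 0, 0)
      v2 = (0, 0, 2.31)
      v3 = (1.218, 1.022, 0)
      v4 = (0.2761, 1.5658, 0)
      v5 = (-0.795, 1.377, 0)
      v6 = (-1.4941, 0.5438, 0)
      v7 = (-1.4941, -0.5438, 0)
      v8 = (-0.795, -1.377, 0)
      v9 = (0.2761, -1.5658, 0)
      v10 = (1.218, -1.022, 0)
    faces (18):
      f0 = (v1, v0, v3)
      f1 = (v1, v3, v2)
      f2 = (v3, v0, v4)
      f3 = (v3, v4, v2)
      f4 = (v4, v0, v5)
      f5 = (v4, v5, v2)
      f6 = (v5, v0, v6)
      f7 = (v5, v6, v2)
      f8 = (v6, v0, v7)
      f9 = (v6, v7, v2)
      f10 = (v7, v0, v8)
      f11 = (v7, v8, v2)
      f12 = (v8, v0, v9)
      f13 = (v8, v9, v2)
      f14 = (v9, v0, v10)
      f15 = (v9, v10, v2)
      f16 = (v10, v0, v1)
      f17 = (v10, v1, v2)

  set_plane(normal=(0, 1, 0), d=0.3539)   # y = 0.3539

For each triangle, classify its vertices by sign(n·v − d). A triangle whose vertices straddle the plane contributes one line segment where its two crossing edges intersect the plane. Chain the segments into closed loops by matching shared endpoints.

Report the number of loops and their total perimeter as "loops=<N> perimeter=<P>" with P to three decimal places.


loops=1 perimeter=7.670

Straddling triangles (10 of 18):
  (v1,v0,v3) [--+] → (0.421771, 0.3539, 0)–(1.46118, 0.3539, 0)  len=1.0394
  (v1,v3,v2) [-+-] → (1.46118, 0.3539, 0)–(0.421771, 0.3539, 1.51009)  len=1.8332
  (v3,v0,v4) [+-+] → (0.421771, 0.3539, 0)–(0.0624037, 0.3539, 0)  len=0.3594
  (v3,v4,v2) [++-] → (0.0624037, 0.3539, 1.7879)–(0.421771, 0.3539, 1.51009)  len=0.4542
  (v4,v0,v5) [+-+] → (0.0624037, 0.3539, 0)–(-0.204321, 0.3539, 0)  len=0.2667
  (v4,v5,v2) [++-] → (-0.204321, 0.3539, 1.71631)–(0.0624037, 0.3539, 1.7879)  len=0.2762
  (v5,v0,v6) [+-+] → (-0.204321, 0.3539, 0)–(-0.972346, 0.3539, 0)  len=0.7680
  (v5,v6,v2) [++-] → (-0.972346, 0.3539, 0.806673)–(-0.204321, 0.3539, 1.71631)  len=1.1905
  (v6,v0,v7) [+--] → (-0.972346, 0.3539, 0)–(-1.4941, 0.3539, 0)  len=0.5218
  (v6,v7,v2) [+--] → (-1.4941, 0.3539, 0)–(-0.972346, 0.3539, 0.806673)  len=0.9607

Chained into 1 loop(s):
  loop 1: 10 segments, perimeter = 7.6701
Total perimeter = 7.670


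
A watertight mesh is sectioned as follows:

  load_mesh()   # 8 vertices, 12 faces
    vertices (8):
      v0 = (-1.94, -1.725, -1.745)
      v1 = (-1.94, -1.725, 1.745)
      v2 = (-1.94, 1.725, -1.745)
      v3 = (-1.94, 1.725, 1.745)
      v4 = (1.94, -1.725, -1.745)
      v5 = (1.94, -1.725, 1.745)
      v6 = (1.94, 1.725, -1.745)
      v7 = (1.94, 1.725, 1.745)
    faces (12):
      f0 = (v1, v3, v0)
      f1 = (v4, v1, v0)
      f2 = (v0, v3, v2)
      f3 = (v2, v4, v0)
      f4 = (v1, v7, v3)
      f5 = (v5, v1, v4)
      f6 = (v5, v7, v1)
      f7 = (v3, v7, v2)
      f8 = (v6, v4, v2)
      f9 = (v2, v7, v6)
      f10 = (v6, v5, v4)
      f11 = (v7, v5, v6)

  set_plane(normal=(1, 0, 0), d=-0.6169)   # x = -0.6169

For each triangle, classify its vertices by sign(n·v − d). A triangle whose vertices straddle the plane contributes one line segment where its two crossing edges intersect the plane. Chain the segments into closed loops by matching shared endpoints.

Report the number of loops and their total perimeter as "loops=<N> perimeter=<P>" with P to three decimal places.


loops=1 perimeter=13.880

Straddling triangles (8 of 12):
  (v4,v1,v0) [+--] → (-0.6169, -1.725, 0.554892)–(-0.6169, -1.725, -1.745)  len=2.2999
  (v2,v4,v0) [-+-] → (-0.6169, 0.548532, -1.745)–(-0.6169, -1.725, -1.745)  len=2.2735
  (v1,v7,v3) [-+-] → (-0.6169, -0.548532, 1.745)–(-0.6169, 1.725, 1.745)  len=2.2735
  (v5,v1,v4) [+-+] → (-0.6169, -1.725, 1.745)–(-0.6169, -1.725, 0.554892)  len=1.1901
  (v5,v7,v1) [++-] → (-0.6169, -0.548532, 1.745)–(-0.6169, -1.725, 1.745)  len=1.1765
  (v3,v7,v2) [-+-] → (-0.6169, 1.725, 1.745)–(-0.6169, 1.725, -0.554892)  len=2.2999
  (v6,v4,v2) [++-] → (-0.6169, 0.548532, -1.745)–(-0.6169, 1.725, -1.745)  len=1.1765
  (v2,v7,v6) [-++] → (-0.6169, 1.725, -0.554892)–(-0.6169, 1.725, -1.745)  len=1.1901

Chained into 1 loop(s):
  loop 1: 8 segments, perimeter = 13.8800
Total perimeter = 13.880


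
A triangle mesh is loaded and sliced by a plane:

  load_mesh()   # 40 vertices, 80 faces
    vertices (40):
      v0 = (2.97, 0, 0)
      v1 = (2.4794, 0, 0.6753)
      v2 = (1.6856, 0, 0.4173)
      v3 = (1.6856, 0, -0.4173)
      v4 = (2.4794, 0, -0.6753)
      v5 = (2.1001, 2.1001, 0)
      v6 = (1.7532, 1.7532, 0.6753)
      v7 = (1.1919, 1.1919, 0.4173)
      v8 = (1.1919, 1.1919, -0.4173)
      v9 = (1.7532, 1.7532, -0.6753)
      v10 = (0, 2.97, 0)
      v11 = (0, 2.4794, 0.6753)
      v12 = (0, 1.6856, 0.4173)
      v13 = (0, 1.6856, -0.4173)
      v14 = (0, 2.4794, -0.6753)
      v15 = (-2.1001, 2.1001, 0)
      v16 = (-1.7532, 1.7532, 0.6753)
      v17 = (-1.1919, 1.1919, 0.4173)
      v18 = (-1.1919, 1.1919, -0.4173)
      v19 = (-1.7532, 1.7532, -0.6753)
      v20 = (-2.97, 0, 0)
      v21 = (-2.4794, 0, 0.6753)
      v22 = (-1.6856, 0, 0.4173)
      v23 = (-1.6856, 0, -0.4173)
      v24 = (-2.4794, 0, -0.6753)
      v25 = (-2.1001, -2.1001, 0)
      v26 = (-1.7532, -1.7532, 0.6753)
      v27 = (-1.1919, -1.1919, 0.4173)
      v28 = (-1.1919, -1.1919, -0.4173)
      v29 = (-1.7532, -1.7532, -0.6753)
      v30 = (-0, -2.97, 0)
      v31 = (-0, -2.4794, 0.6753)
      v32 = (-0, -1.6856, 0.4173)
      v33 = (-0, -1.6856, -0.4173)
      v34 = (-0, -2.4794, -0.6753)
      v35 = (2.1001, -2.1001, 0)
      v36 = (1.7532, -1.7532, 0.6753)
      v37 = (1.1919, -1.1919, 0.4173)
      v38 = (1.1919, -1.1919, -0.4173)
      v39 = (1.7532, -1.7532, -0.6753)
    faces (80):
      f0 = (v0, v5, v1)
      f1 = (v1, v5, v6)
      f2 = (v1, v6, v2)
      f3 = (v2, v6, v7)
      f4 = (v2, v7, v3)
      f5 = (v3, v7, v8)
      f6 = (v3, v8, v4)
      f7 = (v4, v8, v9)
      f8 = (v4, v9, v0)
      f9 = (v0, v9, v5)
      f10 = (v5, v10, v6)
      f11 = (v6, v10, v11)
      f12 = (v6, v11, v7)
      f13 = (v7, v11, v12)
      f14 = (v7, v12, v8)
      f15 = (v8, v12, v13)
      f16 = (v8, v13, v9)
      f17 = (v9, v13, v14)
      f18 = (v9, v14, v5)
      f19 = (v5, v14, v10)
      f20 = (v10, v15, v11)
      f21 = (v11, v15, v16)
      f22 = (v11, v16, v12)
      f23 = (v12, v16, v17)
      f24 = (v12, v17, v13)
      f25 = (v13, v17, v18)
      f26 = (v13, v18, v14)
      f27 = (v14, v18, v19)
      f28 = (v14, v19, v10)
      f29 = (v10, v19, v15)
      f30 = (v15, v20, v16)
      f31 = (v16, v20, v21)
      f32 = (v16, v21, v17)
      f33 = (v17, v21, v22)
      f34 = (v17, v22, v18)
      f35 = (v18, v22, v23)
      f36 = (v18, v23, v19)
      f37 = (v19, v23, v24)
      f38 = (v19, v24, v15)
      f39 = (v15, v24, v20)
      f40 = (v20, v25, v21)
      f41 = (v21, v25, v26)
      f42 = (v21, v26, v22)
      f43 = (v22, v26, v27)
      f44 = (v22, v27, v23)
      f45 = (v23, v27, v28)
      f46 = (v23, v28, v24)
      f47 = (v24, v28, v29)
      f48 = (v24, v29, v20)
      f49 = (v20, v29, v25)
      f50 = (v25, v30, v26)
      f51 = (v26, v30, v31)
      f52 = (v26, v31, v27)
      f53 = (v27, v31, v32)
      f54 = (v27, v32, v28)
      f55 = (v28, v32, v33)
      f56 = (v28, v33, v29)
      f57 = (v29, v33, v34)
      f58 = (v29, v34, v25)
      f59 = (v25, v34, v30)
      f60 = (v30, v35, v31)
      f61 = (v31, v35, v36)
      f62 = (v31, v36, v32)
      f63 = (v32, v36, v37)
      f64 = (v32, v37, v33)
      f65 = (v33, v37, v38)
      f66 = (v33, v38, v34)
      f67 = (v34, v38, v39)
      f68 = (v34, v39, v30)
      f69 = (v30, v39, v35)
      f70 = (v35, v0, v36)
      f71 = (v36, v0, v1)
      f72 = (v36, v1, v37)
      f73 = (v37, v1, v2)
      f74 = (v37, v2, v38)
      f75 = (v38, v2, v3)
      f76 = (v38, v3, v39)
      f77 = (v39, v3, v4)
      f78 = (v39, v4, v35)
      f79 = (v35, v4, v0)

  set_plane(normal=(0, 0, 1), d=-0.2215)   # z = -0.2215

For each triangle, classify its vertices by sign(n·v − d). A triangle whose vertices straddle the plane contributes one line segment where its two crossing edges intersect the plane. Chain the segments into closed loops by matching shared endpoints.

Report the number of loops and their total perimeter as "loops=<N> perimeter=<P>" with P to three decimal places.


Straddling triangles (32 of 80):
  (v2,v7,v3) [++-] → (1.56978, 0.279624, -0.2215)–(1.6856, 0, -0.2215)  len=0.3027
  (v3,v7,v8) [-+-] → (1.56978, 0.279624, -0.2215)–(1.1919, 1.1919, -0.2215)  len=0.9874
  (v4,v9,v0) [--+] → (2.57089, 0.575054, -0.2215)–(2.80908, 0, -0.2215)  len=0.6224
  (v0,v9,v5) [+-+] → (2.57089, 0.575054, -0.2215)–(1.98632, 1.98632, -0.2215)  len=1.5275
  (v7,v12,v8) [++-] → (0.912276, 1.30772, -0.2215)–(1.1919, 1.1919, -0.2215)  len=0.3027
  (v8,v12,v13) [-+-] → (0.912276, 1.30772, -0.2215)–(0, 1.6856, -0.2215)  len=0.9874
  (v9,v14,v5) [--+] → (1.41126, 2.22451, -0.2215)–(1.98632, 1.98632, -0.2215)  len=0.6224
  (v5,v14,v10) [+-+] → (1.41126, 2.22451, -0.2215)–(0, 2.80908, -0.2215)  len=1.5275
  (v12,v17,v13) [++-] → (-0.279624, 1.56978, -0.2215)–(0, 1.6856, -0.2215)  len=0.3027
  (v13,v17,v18) [-+-] → (-0.279624, 1.56978, -0.2215)–(-1.1919, 1.1919, -0.2215)  len=0.9874
  (v14,v19,v10) [--+] → (-0.575054, 2.57089, -0.2215)–(0, 2.80908, -0.2215)  len=0.6224
  (v10,v19,v15) [+-+] → (-0.575054, 2.57089, -0.2215)–(-1.98632, 1.98632, -0.2215)  len=1.5275
  (v17,v22,v18) [++-] → (-1.30772, 0.912276, -0.2215)–(-1.1919, 1.1919, -0.2215)  len=0.3027
  (v18,v22,v23) [-+-] → (-1.30772, 0.912276, -0.2215)–(-1.6856, 0, -0.2215)  len=0.9874
  (v19,v24,v15) [--+] → (-2.22451, 1.41126, -0.2215)–(-1.98632, 1.98632, -0.2215)  len=0.6224
  (v15,v24,v20) [+-+] → (-2.22451, 1.41126, -0.2215)–(-2.80908, 0, -0.2215)  len=1.5275
  (v22,v27,v23) [++-] → (-1.56978, -0.279624, -0.2215)–(-1.6856, 0, -0.2215)  len=0.3027
  (v23,v27,v28) [-+-] → (-1.56978, -0.279624, -0.2215)–(-1.1919, -1.1919, -0.2215)  len=0.9874
  (v24,v29,v20) [--+] → (-2.57089, -0.575054, -0.2215)–(-2.80908, 0, -0.2215)  len=0.6224
  (v20,v29,v25) [+-+] → (-2.57089, -0.575054, -0.2215)–(-1.98632, -1.98632, -0.2215)  len=1.5275
  (v27,v32,v28) [++-] → (-0.912276, -1.30772, -0.2215)–(-1.1919, -1.1919, -0.2215)  len=0.3027
  (v28,v32,v33) [-+-] → (-0.912276, -1.30772, -0.2215)–(0, -1.6856, -0.2215)  len=0.9874
  (v29,v34,v25) [--+] → (-1.41126, -2.22451, -0.2215)–(-1.98632, -1.98632, -0.2215)  len=0.6224
  (v25,v34,v30) [+-+] → (-1.41126, -2.22451, -0.2215)–(0, -2.80908, -0.2215)  len=1.5275
  (v32,v37,v33) [++-] → (0.279624, -1.56978, -0.2215)–(0, -1.6856, -0.2215)  len=0.3027
  (v33,v37,v38) [-+-] → (0.279624, -1.56978, -0.2215)–(1.1919, -1.1919, -0.2215)  len=0.9874
  (v34,v39,v30) [--+] → (0.575054, -2.57089, -0.2215)–(0, -2.80908, -0.2215)  len=0.6224
  (v30,v39,v35) [+-+] → (0.575054, -2.57089, -0.2215)–(1.98632, -1.98632, -0.2215)  len=1.5275
  (v37,v2,v38) [++-] → (1.30772, -0.912276, -0.2215)–(1.1919, -1.1919, -0.2215)  len=0.3027
  (v38,v2,v3) [-+-] → (1.30772, -0.912276, -0.2215)–(1.6856, 0, -0.2215)  len=0.9874
  (v39,v4,v35) [--+] → (2.22451, -1.41126, -0.2215)–(1.98632, -1.98632, -0.2215)  len=0.6224
  (v35,v4,v0) [+-+] → (2.22451, -1.41126, -0.2215)–(2.80908, 0, -0.2215)  len=1.5275

Chained into 2 loop(s):
  loop 1: 16 segments, perimeter = 10.3208
  loop 2: 16 segments, perimeter = 17.1998
Total perimeter = 27.521

loops=2 perimeter=27.521


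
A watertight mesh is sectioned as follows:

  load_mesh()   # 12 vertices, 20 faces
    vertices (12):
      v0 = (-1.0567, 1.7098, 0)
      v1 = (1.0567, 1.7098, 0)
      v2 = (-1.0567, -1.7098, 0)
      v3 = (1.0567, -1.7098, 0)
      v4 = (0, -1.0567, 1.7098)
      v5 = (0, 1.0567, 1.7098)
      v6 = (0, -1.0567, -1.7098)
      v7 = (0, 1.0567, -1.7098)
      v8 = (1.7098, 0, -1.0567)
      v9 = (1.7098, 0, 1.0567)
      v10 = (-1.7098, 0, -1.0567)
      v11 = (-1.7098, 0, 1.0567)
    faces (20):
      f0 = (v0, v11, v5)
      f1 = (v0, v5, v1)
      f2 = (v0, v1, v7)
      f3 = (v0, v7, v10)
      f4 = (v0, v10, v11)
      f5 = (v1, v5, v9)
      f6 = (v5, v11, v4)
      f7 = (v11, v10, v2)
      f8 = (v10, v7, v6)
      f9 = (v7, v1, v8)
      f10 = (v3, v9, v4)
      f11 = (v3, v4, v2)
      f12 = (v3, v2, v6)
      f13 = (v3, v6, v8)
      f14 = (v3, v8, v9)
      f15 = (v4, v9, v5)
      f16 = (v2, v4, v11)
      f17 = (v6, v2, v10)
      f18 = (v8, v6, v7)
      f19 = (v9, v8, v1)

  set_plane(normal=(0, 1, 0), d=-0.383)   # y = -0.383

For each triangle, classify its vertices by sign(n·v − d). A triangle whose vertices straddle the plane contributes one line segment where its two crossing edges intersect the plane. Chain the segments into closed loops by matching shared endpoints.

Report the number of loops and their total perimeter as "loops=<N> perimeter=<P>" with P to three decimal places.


Straddling triangles (10 of 20):
  (v5,v11,v4) [++-] → (-1.09008, -0.383, 1.29342)–(0, -0.383, 1.7098)  len=1.1669
  (v11,v10,v2) [++-] → (-1.5635, -0.383, -0.819996)–(-1.5635, -0.383, 0.819996)  len=1.6400
  (v10,v7,v6) [++-] → (0, -0.383, -1.7098)–(-1.09008, -0.383, -1.29342)  len=1.1669
  (v3,v9,v4) [-+-] → (1.5635, -0.383, 0.819996)–(1.09008, -0.383, 1.29342)  len=0.6695
  (v3,v6,v8) [--+] → (1.09008, -0.383, -1.29342)–(1.5635, -0.383, -0.819996)  len=0.6695
  (v3,v8,v9) [-++] → (1.5635, -0.383, -0.819996)–(1.5635, -0.383, 0.819996)  len=1.6400
  (v4,v9,v5) [-++] → (1.09008, -0.383, 1.29342)–(0, -0.383, 1.7098)  len=1.1669
  (v2,v4,v11) [--+] → (-1.09008, -0.383, 1.29342)–(-1.5635, -0.383, 0.819996)  len=0.6695
  (v6,v2,v10) [--+] → (-1.5635, -0.383, -0.819996)–(-1.09008, -0.383, -1.29342)  len=0.6695
  (v8,v6,v7) [+-+] → (1.09008, -0.383, -1.29342)–(0, -0.383, -1.7098)  len=1.1669

Chained into 1 loop(s):
  loop 1: 10 segments, perimeter = 10.6257
Total perimeter = 10.626

loops=1 perimeter=10.626


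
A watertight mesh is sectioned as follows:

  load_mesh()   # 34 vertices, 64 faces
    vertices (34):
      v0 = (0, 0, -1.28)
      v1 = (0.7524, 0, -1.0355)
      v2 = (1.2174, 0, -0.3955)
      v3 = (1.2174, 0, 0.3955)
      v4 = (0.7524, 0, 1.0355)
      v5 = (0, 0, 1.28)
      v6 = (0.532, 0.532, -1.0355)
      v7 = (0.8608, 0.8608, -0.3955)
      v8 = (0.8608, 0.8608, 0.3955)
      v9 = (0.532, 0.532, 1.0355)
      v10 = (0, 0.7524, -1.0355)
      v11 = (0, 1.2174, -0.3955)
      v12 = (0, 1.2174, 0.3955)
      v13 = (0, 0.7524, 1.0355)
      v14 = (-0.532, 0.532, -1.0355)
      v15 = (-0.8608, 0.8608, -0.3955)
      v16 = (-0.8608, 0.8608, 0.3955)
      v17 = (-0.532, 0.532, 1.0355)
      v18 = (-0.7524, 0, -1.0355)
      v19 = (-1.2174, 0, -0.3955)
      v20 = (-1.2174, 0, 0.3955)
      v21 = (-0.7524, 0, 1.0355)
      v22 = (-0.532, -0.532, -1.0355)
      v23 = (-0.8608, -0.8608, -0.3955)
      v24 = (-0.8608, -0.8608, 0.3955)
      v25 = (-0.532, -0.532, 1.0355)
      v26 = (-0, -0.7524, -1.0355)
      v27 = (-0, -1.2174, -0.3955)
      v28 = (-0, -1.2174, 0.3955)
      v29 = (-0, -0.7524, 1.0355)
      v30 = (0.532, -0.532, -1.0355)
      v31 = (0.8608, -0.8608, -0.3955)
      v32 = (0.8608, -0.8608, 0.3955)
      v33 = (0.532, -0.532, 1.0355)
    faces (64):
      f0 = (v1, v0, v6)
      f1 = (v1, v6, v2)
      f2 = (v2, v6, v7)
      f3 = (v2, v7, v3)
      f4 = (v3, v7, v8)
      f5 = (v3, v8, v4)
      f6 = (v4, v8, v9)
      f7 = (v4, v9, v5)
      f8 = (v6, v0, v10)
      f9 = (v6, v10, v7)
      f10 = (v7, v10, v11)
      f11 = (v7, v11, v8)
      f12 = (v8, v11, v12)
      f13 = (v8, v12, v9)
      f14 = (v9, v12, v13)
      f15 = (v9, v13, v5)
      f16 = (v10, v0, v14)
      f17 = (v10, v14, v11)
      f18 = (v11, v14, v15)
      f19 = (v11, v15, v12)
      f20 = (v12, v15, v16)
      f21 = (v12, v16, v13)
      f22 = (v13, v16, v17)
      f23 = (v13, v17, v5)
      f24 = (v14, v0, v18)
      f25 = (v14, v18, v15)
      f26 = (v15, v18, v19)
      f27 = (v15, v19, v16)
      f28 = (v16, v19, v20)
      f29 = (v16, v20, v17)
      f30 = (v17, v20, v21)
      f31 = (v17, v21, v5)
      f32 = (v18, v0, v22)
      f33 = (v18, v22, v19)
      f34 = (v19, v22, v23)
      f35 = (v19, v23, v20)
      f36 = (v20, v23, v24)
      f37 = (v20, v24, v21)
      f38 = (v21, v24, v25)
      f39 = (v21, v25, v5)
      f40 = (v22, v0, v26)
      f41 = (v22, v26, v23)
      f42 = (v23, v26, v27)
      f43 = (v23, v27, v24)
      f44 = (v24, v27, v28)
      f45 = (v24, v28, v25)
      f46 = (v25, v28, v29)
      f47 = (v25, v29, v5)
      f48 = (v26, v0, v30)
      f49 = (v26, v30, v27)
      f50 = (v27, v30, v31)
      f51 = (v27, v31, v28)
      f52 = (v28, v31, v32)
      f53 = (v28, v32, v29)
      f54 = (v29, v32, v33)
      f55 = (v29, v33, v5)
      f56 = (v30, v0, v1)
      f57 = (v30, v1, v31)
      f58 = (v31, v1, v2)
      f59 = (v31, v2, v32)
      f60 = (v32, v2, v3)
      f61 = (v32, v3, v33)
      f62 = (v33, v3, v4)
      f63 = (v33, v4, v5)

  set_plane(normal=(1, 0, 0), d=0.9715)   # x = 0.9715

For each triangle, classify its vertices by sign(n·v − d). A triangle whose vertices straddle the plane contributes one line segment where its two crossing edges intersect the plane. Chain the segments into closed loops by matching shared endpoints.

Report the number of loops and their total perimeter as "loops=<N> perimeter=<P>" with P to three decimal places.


Straddling triangles (10 of 64):
  (v1,v6,v2) [--+] → (0.9715, 0.190865, -0.625112)–(0.9715, 0, -0.733943)  len=0.2197
  (v2,v6,v7) [+--] → (0.9715, 0.190865, -0.625112)–(0.9715, 0.59358, -0.3955)  len=0.4636
  (v2,v7,v3) [+-+] → (0.9715, 0.59358, -0.3955)–(0.9715, 0.59358, -0.149948)  len=0.2456
  (v3,v7,v8) [+--] → (0.9715, 0.59358, -0.149948)–(0.9715, 0.59358, 0.3955)  len=0.5454
  (v3,v8,v4) [+--] → (0.9715, 0.59358, 0.3955)–(0.9715, 0, 0.733943)  len=0.6833
  (v31,v1,v2) [--+] → (0.9715, 0, -0.733943)–(0.9715, -0.59358, -0.3955)  len=0.6833
  (v31,v2,v32) [-+-] → (0.9715, -0.59358, -0.3955)–(0.9715, -0.59358, 0.149948)  len=0.5454
  (v32,v2,v3) [-++] → (0.9715, -0.59358, 0.149948)–(0.9715, -0.59358, 0.3955)  len=0.2456
  (v32,v3,v33) [-+-] → (0.9715, -0.59358, 0.3955)–(0.9715, -0.190865, 0.625112)  len=0.4636
  (v33,v3,v4) [-+-] → (0.9715, -0.190865, 0.625112)–(0.9715, 0, 0.733943)  len=0.2197

Chained into 1 loop(s):
  loop 1: 10 segments, perimeter = 4.3151
Total perimeter = 4.315

loops=1 perimeter=4.315


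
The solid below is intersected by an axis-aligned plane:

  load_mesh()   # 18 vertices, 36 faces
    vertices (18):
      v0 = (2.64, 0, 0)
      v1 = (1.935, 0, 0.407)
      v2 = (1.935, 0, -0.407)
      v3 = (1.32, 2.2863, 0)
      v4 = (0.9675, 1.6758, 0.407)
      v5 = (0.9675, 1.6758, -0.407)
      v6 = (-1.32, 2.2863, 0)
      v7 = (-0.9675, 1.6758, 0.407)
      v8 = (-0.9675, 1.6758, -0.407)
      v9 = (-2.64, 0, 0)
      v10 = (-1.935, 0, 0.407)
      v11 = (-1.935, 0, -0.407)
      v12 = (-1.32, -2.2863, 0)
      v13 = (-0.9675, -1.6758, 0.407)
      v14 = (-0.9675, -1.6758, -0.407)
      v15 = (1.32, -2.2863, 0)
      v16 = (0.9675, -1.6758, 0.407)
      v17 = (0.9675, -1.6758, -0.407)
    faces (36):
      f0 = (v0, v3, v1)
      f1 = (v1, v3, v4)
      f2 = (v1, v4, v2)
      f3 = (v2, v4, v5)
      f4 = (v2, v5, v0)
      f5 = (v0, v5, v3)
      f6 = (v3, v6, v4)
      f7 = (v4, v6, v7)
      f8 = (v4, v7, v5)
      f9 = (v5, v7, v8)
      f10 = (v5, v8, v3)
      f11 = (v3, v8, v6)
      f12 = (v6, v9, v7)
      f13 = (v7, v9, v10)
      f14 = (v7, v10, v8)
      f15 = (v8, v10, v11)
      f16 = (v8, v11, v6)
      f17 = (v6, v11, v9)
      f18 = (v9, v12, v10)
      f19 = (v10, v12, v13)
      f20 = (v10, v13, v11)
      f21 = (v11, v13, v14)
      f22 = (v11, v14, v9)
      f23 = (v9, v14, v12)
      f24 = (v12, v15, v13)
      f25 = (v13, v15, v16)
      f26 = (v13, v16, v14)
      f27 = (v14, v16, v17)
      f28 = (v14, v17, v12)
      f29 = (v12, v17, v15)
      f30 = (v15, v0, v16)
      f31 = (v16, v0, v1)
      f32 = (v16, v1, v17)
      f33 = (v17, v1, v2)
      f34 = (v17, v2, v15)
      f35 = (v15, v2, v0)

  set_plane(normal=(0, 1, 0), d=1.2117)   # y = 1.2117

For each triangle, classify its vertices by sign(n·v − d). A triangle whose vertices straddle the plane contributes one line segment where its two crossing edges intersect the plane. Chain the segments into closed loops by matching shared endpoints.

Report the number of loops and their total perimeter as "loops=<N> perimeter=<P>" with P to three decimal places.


Straddling triangles (12 of 36):
  (v0,v3,v1) [-+-] → (1.94042, 1.2117, 0)–(1.60906, 1.2117, 0.191297)  len=0.3826
  (v1,v3,v4) [-++] → (1.60906, 1.2117, 0.191297)–(1.23544, 1.2117, 0.407)  len=0.4314
  (v1,v4,v2) [-+-] → (1.23544, 1.2117, 0.407)–(1.23544, 1.2117, 0.181569)  len=0.2254
  (v2,v4,v5) [-++] → (1.23544, 1.2117, 0.181569)–(1.23544, 1.2117, -0.407)  len=0.5886
  (v2,v5,v0) [-+-] → (1.23544, 1.2117, -0.407)–(1.43069, 1.2117, -0.294284)  len=0.2254
  (v0,v5,v3) [-++] → (1.43069, 1.2117, -0.294284)–(1.94042, 1.2117, 0)  len=0.5886
  (v6,v9,v7) [+-+] → (-1.94042, 1.2117, 0)–(-1.43069, 1.2117, 0.294284)  len=0.5886
  (v7,v9,v10) [+--] → (-1.43069, 1.2117, 0.294284)–(-1.23544, 1.2117, 0.407)  len=0.2254
  (v7,v10,v8) [+-+] → (-1.23544, 1.2117, 0.407)–(-1.23544, 1.2117, -0.181569)  len=0.5886
  (v8,v10,v11) [+--] → (-1.23544, 1.2117, -0.181569)–(-1.23544, 1.2117, -0.407)  len=0.2254
  (v8,v11,v6) [+-+] → (-1.23544, 1.2117, -0.407)–(-1.60906, 1.2117, -0.191297)  len=0.4314
  (v6,v11,v9) [+--] → (-1.60906, 1.2117, -0.191297)–(-1.94042, 1.2117, 0)  len=0.3826

Chained into 2 loop(s):
  loop 1: 6 segments, perimeter = 2.4421
  loop 2: 6 segments, perimeter = 2.4421
Total perimeter = 4.884

loops=2 perimeter=4.884


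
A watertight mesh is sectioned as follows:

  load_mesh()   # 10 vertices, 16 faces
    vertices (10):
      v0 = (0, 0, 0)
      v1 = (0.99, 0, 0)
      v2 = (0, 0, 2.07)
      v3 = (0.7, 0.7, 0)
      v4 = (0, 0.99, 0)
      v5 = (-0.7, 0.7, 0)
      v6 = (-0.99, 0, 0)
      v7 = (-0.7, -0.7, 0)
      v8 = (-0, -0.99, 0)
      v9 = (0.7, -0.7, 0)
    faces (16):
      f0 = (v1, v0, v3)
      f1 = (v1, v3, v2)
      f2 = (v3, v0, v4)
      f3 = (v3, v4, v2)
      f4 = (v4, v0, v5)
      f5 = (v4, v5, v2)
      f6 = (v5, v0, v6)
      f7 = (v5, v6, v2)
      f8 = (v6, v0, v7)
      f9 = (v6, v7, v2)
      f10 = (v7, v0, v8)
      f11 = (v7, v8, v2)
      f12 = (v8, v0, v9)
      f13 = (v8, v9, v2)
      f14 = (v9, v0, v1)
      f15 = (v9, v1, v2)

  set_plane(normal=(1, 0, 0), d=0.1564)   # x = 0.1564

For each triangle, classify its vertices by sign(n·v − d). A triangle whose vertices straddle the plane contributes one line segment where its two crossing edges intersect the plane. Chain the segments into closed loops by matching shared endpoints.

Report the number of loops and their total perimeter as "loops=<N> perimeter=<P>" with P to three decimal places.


Straddling triangles (8 of 16):
  (v1,v0,v3) [+-+] → (0.1564, 0, 0)–(0.1564, 0.1564, 0)  len=0.1564
  (v1,v3,v2) [++-] → (0.1564, 0.1564, 1.6075)–(0.1564, 0, 1.74298)  len=0.2069
  (v3,v0,v4) [+--] → (0.1564, 0.1564, 0)–(0.1564, 0.925206, 0)  len=0.7688
  (v3,v4,v2) [+--] → (0.1564, 0.925206, 0)–(0.1564, 0.1564, 1.6075)  len=1.7819
  (v8,v0,v9) [--+] → (0.1564, -0.1564, 0)–(0.1564, -0.925206, 0)  len=0.7688
  (v8,v9,v2) [-+-] → (0.1564, -0.925206, 0)–(0.1564, -0.1564, 1.6075)  len=1.7819
  (v9,v0,v1) [+-+] → (0.1564, -0.1564, 0)–(0.1564, 0, 0)  len=0.1564
  (v9,v1,v2) [++-] → (0.1564, 0, 1.74298)–(0.1564, -0.1564, 1.6075)  len=0.2069

Chained into 1 loop(s):
  loop 1: 8 segments, perimeter = 5.8280
Total perimeter = 5.828

loops=1 perimeter=5.828


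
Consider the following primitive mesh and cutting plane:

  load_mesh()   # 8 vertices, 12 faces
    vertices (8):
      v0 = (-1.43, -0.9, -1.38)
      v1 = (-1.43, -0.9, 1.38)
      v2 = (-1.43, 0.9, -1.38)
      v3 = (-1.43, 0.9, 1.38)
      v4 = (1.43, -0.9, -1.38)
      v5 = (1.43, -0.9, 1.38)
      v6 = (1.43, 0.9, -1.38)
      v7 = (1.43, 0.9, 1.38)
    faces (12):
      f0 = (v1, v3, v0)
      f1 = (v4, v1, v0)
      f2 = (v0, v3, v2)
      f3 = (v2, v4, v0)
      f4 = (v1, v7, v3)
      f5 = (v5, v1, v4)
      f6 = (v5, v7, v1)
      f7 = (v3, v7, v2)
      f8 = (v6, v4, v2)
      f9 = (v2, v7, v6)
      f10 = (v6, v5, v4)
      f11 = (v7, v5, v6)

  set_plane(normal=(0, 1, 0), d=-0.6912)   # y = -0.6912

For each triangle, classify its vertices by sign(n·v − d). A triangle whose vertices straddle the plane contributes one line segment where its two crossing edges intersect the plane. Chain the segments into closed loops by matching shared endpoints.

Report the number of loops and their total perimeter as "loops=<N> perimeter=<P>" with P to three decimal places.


Straddling triangles (8 of 12):
  (v1,v3,v0) [-+-] → (-1.43, -0.6912, 1.38)–(-1.43, -0.6912, -1.05984)  len=2.4398
  (v0,v3,v2) [-++] → (-1.43, -0.6912, -1.05984)–(-1.43, -0.6912, -1.38)  len=0.3202
  (v2,v4,v0) [+--] → (1.09824, -0.6912, -1.38)–(-1.43, -0.6912, -1.38)  len=2.5282
  (v1,v7,v3) [-++] → (-1.09824, -0.6912, 1.38)–(-1.43, -0.6912, 1.38)  len=0.3318
  (v5,v7,v1) [-+-] → (1.43, -0.6912, 1.38)–(-1.09824, -0.6912, 1.38)  len=2.5282
  (v6,v4,v2) [+-+] → (1.43, -0.6912, -1.38)–(1.09824, -0.6912, -1.38)  len=0.3318
  (v6,v5,v4) [+--] → (1.43, -0.6912, 1.05984)–(1.43, -0.6912, -1.38)  len=2.4398
  (v7,v5,v6) [+-+] → (1.43, -0.6912, 1.38)–(1.43, -0.6912, 1.05984)  len=0.3202

Chained into 1 loop(s):
  loop 1: 8 segments, perimeter = 11.2400
Total perimeter = 11.240

loops=1 perimeter=11.240


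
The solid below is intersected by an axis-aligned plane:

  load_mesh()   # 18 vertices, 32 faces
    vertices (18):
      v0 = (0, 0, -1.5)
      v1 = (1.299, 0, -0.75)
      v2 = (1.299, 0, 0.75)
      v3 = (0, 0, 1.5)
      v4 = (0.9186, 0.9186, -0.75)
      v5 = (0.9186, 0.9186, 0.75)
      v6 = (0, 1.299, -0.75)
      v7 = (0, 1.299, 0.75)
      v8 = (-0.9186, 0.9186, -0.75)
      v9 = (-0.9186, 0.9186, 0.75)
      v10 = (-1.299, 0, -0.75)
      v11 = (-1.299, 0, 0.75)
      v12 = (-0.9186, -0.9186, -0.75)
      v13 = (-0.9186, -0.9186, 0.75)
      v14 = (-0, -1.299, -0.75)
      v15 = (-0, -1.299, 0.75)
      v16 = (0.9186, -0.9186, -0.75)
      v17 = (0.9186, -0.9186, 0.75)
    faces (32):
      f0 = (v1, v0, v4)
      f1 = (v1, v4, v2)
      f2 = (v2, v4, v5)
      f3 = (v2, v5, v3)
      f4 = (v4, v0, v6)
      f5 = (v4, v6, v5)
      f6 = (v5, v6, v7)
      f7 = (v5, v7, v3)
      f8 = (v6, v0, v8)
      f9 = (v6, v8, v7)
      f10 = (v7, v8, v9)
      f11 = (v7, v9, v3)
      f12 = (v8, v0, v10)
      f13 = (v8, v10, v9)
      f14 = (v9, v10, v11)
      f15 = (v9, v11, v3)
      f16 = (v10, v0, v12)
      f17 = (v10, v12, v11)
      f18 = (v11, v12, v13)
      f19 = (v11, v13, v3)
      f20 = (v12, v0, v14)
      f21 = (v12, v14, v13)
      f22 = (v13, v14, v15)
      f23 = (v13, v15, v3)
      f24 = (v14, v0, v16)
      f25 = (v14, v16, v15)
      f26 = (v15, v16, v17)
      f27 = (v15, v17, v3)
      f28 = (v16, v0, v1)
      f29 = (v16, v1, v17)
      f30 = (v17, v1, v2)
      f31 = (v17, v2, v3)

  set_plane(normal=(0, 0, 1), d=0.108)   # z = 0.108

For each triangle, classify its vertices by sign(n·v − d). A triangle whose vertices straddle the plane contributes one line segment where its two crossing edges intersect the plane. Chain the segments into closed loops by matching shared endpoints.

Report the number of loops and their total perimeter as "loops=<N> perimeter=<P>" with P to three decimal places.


loops=1 perimeter=7.954

Straddling triangles (16 of 32):
  (v1,v4,v2) [--+] → (1.13619, 0.393161, 0.108)–(1.299, 0, 0.108)  len=0.4255
  (v2,v4,v5) [+-+] → (1.13619, 0.393161, 0.108)–(0.9186, 0.9186, 0.108)  len=0.5687
  (v4,v6,v5) [--+] → (0.525439, 1.08141, 0.108)–(0.9186, 0.9186, 0.108)  len=0.4255
  (v5,v6,v7) [+-+] → (0.525439, 1.08141, 0.108)–(0, 1.299, 0.108)  len=0.5687
  (v6,v8,v7) [--+] → (-0.393161, 1.13619, 0.108)–(0, 1.299, 0.108)  len=0.4255
  (v7,v8,v9) [+-+] → (-0.393161, 1.13619, 0.108)–(-0.9186, 0.9186, 0.108)  len=0.5687
  (v8,v10,v9) [--+] → (-1.08141, 0.525439, 0.108)–(-0.9186, 0.9186, 0.108)  len=0.4255
  (v9,v10,v11) [+-+] → (-1.08141, 0.525439, 0.108)–(-1.299, 0, 0.108)  len=0.5687
  (v10,v12,v11) [--+] → (-1.13619, -0.393161, 0.108)–(-1.299, 0, 0.108)  len=0.4255
  (v11,v12,v13) [+-+] → (-1.13619, -0.393161, 0.108)–(-0.9186, -0.9186, 0.108)  len=0.5687
  (v12,v14,v13) [--+] → (-0.525439, -1.08141, 0.108)–(-0.9186, -0.9186, 0.108)  len=0.4255
  (v13,v14,v15) [+-+] → (-0.525439, -1.08141, 0.108)–(0, -1.299, 0.108)  len=0.5687
  (v14,v16,v15) [--+] → (0.393161, -1.13619, 0.108)–(0, -1.299, 0.108)  len=0.4255
  (v15,v16,v17) [+-+] → (0.393161, -1.13619, 0.108)–(0.9186, -0.9186, 0.108)  len=0.5687
  (v16,v1,v17) [--+] → (1.08141, -0.525439, 0.108)–(0.9186, -0.9186, 0.108)  len=0.4255
  (v17,v1,v2) [+-+] → (1.08141, -0.525439, 0.108)–(1.299, 0, 0.108)  len=0.5687

Chained into 1 loop(s):
  loop 1: 16 segments, perimeter = 7.9540
Total perimeter = 7.954


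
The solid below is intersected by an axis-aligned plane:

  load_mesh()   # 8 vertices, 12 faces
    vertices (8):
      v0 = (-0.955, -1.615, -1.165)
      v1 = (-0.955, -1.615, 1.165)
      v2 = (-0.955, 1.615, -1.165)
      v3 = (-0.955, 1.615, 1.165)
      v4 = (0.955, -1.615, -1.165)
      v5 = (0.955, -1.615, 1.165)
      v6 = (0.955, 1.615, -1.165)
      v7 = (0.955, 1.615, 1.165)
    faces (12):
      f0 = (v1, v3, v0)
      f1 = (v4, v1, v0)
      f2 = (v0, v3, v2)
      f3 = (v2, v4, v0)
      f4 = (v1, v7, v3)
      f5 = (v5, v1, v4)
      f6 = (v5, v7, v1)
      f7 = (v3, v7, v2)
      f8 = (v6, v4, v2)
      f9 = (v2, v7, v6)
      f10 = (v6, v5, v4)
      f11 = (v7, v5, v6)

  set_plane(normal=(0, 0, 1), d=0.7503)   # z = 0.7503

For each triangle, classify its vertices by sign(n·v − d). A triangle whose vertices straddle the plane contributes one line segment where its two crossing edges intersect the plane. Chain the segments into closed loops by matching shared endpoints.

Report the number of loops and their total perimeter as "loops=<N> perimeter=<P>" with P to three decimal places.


Straddling triangles (8 of 12):
  (v1,v3,v0) [++-] → (-0.955, 1.04012, 0.7503)–(-0.955, -1.615, 0.7503)  len=2.6551
  (v4,v1,v0) [-+-] → (-0.615053, -1.615, 0.7503)–(-0.955, -1.615, 0.7503)  len=0.3399
  (v0,v3,v2) [-+-] → (-0.955, 1.04012, 0.7503)–(-0.955, 1.615, 0.7503)  len=0.5749
  (v5,v1,v4) [++-] → (-0.615053, -1.615, 0.7503)–(0.955, -1.615, 0.7503)  len=1.5701
  (v3,v7,v2) [++-] → (0.615053, 1.615, 0.7503)–(-0.955, 1.615, 0.7503)  len=1.5701
  (v2,v7,v6) [-+-] → (0.615053, 1.615, 0.7503)–(0.955, 1.615, 0.7503)  len=0.3399
  (v6,v5,v4) [-+-] → (0.955, -1.04012, 0.7503)–(0.955, -1.615, 0.7503)  len=0.5749
  (v7,v5,v6) [++-] → (0.955, -1.04012, 0.7503)–(0.955, 1.615, 0.7503)  len=2.6551

Chained into 1 loop(s):
  loop 1: 8 segments, perimeter = 10.2800
Total perimeter = 10.280

loops=1 perimeter=10.280


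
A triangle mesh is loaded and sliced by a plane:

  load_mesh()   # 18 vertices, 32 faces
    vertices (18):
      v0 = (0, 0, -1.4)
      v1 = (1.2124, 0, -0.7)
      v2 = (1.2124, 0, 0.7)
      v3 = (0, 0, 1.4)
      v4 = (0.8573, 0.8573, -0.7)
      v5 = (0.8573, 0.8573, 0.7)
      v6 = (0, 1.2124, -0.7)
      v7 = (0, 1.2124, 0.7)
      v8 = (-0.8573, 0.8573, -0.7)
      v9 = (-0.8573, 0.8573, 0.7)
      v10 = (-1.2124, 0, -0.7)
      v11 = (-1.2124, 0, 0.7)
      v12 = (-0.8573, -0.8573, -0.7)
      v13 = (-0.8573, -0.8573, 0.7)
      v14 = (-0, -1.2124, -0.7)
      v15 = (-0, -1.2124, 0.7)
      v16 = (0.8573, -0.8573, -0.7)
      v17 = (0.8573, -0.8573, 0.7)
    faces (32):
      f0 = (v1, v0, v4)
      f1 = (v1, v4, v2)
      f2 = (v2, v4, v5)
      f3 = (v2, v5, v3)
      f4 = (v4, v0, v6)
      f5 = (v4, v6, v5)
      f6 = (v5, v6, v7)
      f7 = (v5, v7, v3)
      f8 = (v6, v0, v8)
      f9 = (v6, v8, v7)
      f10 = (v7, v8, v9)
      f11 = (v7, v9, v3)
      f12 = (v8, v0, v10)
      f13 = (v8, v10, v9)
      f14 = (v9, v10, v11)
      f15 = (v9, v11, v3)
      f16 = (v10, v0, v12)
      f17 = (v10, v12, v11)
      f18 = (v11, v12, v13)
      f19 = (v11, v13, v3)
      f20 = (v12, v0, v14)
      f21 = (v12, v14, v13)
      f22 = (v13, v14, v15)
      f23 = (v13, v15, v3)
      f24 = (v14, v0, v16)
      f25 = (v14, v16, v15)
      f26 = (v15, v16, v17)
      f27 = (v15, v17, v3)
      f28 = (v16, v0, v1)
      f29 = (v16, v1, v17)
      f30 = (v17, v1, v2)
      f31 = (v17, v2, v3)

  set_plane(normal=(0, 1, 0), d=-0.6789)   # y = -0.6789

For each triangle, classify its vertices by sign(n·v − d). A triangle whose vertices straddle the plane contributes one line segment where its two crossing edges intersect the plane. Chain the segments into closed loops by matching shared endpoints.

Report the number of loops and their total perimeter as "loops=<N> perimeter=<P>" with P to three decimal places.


Straddling triangles (12 of 32):
  (v10,v0,v12) [++-] → (-0.6789, -0.6789, -0.845667)–(-0.931195, -0.6789, -0.7)  len=0.2913
  (v10,v12,v11) [+-+] → (-0.931195, -0.6789, -0.7)–(-0.931195, -0.6789, -0.408667)  len=0.2913
  (v11,v12,v13) [+--] → (-0.931195, -0.6789, -0.408667)–(-0.931195, -0.6789, 0.7)  len=1.1087
  (v11,v13,v3) [+-+] → (-0.931195, -0.6789, 0.7)–(-0.6789, -0.6789, 0.845667)  len=0.2913
  (v12,v0,v14) [-+-] → (-0.6789, -0.6789, -0.845667)–(0, -0.6789, -1.00803)  len=0.6980
  (v13,v15,v3) [--+] → (0, -0.6789, 1.00803)–(-0.6789, -0.6789, 0.845667)  len=0.6980
  (v14,v0,v16) [-+-] → (0, -0.6789, -1.00803)–(0.6789, -0.6789, -0.845667)  len=0.6980
  (v15,v17,v3) [--+] → (0.6789, -0.6789, 0.845667)–(0, -0.6789, 1.00803)  len=0.6980
  (v16,v0,v1) [-++] → (0.6789, -0.6789, -0.845667)–(0.931195, -0.6789, -0.7)  len=0.2913
  (v16,v1,v17) [-+-] → (0.931195, -0.6789, -0.7)–(0.931195, -0.6789, 0.408667)  len=1.1087
  (v17,v1,v2) [-++] → (0.931195, -0.6789, 0.408667)–(0.931195, -0.6789, 0.7)  len=0.2913
  (v17,v2,v3) [-++] → (0.931195, -0.6789, 0.7)–(0.6789, -0.6789, 0.845667)  len=0.2913

Chained into 1 loop(s):
  loop 1: 12 segments, perimeter = 6.7575
Total perimeter = 6.757

loops=1 perimeter=6.757
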